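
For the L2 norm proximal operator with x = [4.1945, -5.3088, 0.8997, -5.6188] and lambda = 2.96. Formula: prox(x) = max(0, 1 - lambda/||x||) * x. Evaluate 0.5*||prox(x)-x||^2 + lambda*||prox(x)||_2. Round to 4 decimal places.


Step 1: Compute ||x||.
||x|| = 8.8407
Step 2: Compute scaling factor.
scale = max(0, 1 - 2.96/8.8407) = 0.6652
Step 3: prox(x) = [2.7901, -3.5313, 0.5985, -3.7375]
||prox(x)|| = 5.8807
Step 4: Proximal objective.
0.5*||prox-x||^2 = 4.3808
lambda*||prox|| = 17.4069
Total = 21.7876


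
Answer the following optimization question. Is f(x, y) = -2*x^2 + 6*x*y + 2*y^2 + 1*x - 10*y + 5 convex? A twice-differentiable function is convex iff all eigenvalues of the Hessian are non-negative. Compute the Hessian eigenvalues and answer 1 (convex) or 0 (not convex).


The Hessian of f(x,y) = -2*x^2 + 6*x*y + 2*y^2 + 1*x - 10*y + 5 is:
H = [[-4, 6], [6, 4]]
Trace = -4 + 4 = 0
Determinant = -4*4 - (6)^2 = -52
Discriminant = (0)^2 - 4*-52 = 208.0
Eigenvalues: lambda_1 = -7.2111, lambda_2 = 7.2111
The function is not convex.

0


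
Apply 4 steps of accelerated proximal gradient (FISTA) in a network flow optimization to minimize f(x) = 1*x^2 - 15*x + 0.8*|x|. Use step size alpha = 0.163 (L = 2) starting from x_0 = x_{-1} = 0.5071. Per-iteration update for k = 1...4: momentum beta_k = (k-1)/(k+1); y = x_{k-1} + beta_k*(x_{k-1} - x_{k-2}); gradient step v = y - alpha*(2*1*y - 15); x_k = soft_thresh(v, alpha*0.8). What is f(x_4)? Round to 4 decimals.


FISTA on f(x) = 1*x^2 - 15*x + 0.8*|x|
L = 2, alpha = 0.163
Iteration 1: beta = 0.0, y = 0.5071 + 0.0*(0.5071 - 0.5071) = 0.5071
  grad(y) = -13.9858, v = y - alpha*grad = 2.7868
  prox(v) = soft_thresh(2.7868, 0.1304) = 2.6564
Iteration 2: beta = 0.3333, y = 2.6564 + 0.3333*(2.6564 - 0.5071) = 3.3728
  grad(y) = -8.2544, v = y - alpha*grad = 4.7183
  prox(v) = soft_thresh(4.7183, 0.1304) = 4.5879
Iteration 3: beta = 0.5, y = 4.5879 + 0.5*(4.5879 - 2.6564) = 5.5536
  grad(y) = -3.8928, v = y - alpha*grad = 6.1881
  prox(v) = soft_thresh(6.1881, 0.1304) = 6.0577
Iteration 4: beta = 0.6, y = 6.0577 + 0.6*(6.0577 - 4.5879) = 6.9397
  grad(y) = -1.1207, v = y - alpha*grad = 7.1223
  prox(v) = soft_thresh(7.1223, 0.1304) = 6.9919
f(x_4) = 1*6.9919^2 - 15*6.9919 + 0.8*|6.9919| = -50.3983


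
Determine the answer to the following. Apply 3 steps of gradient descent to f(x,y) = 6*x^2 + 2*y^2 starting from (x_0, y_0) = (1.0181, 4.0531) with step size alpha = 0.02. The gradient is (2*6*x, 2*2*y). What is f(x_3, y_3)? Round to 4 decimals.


Gradient descent on f(x,y) = 6*x^2 + 2*y^2.
Starting point: (1.0181, 4.0531), alpha = 0.02
Step 1: grad_x = 2*6*1.0181 = 12.2172, grad_y = 2*2*4.0531 = 16.2124
  x_1 = 1.0181 - 0.02*12.2172 = 0.7738
  y_1 = 4.0531 - 0.02*16.2124 = 3.7289
Step 2: grad_x = 2*6*0.7738 = 9.2851, grad_y = 2*2*3.7289 = 14.9154
  x_2 = 0.7738 - 0.02*9.2851 = 0.5881
  y_2 = 3.7289 - 0.02*14.9154 = 3.4305
Step 3: grad_x = 2*6*0.5881 = 7.0567, grad_y = 2*2*3.4305 = 13.7222
  x_3 = 0.5881 - 0.02*7.0567 = 0.4469
  y_3 = 3.4305 - 0.02*13.7222 = 3.1561
f(0.4469, 3.1561) = 6*0.4469^2 + 2*3.1561^2 = 21.1204


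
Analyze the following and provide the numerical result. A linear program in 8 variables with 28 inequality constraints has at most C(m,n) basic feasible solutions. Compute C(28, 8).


Each vertex corresponds to some choice of n active constraints out of m, so the number of vertices is at most C(m, n) = m! / (n!(m-n)!).
m = 28, n = 8
Numerator: 28 * 27 * 26 * 25 * 24 * 23 * 22 * 21
Denominator: 8! = 40320
C(28, 8) = 3108105


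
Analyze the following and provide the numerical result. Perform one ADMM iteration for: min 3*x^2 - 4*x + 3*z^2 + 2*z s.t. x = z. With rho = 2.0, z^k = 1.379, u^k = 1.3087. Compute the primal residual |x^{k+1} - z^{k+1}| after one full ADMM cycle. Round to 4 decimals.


ADMM iteration with rho = 2.0, z^k = 1.379, u^k = 1.3087
Step 1: x-update.
Minimize 3*x^2 - 4*x + (2.0/2)*(x - 1.379 + 1.3087)^2
FOC: (2*3 + 2.0)*x = 4 + 2.0*(1.379 - 1.3087)
x^{k+1} = 0.5176
Step 2: z-update.
Minimize 3*z^2 + 2*z + (2.0/2)*(0.5176 - z + 1.3087)^2
FOC: (2*3 + 2.0)*z = -2 + 2.0*(0.5176 + 1.3087)
z^{k+1} = 0.2066
Step 3: u-update.
u^{k+1} = 1.3087 + 0.5176 - 0.2066 = 1.6197
Step 4: Primal residual = |0.5176 - 0.2066| = 0.311


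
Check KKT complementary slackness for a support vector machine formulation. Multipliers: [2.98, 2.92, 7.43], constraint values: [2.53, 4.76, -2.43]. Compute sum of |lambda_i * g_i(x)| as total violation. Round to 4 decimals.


KKT complementary slackness check:
lambda_1 * g_1 = 2.98 * 2.53 = 7.5394
lambda_2 * g_2 = 2.92 * 4.76 = 13.8992
lambda_3 * g_3 = 7.43 * -2.43 = -18.0549
Total violation = 7.5394 + 13.8992 + 18.0549 = 39.4935


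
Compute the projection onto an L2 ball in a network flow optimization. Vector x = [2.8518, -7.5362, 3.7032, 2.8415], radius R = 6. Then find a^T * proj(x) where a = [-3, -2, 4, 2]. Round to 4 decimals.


Step 1: Compute ||x|| (intermediates to 6 decimals).
||x|| = sqrt(2.8518^2 + (-7.5362)^2 + 3.7032^2 + 2.8415^2) = 9.312083
Step 2: Project.
Since ||x|| > R, scale = R/||x|| = 6/9.312083 = 0.644324, proj(x) = scale * x
proj(x) = [1.837483, -4.855755, 2.386061, 1.830847]
Step 3: Dot product.
a^T * proj(x) = -3*1.837483 - 2*(-4.855755) + 4*2.386061 + 2*1.830847 = 17.405


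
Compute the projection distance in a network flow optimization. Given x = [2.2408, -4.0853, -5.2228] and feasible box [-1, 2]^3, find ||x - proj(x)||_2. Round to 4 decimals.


Project each component onto [-1, 2].
clip(2.2408) = 2.0, clip(-4.0853) = -1.0, clip(-5.2228) = -1.0
Projection = [2.0, -1.0, -1.0]
Squared diffs: [0.058, 9.5191, 17.832]
Distance = sqrt(27.4091) = 5.2354


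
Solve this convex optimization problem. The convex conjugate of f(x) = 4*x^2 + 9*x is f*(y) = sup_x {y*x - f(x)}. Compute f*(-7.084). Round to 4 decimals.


f*(y) = sup_x {y*x - a*x^2 - b*x} = sup_x {(y-b)*x - a*x^2}
FOC: (y - b) - 2a*x = 0 => x* = (y - b)/(2a)
x* = (-7.084 - 9)/(2*4) = -2.0105
f*(-7.084) = (y-b)^2/(4a) = (-7.084 - 9)^2/(4*4)
= 258.6951/16 = 16.1684


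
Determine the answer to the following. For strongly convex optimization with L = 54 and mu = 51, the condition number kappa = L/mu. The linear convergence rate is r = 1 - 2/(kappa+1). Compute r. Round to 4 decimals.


Step 1: Compute the condition number.
kappa = L/mu = 54/51 = 1.0588
Step 2: Compute the convergence rate.
r = 1 - 2/(kappa + 1) = 1 - 2*mu/(L + mu) = (L - mu)/(L + mu) = 3/105 = 0.0286


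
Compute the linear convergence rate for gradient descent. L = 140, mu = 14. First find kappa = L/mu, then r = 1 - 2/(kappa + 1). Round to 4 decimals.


Step 1: Compute the condition number.
kappa = L/mu = 140/14 = 10.0
Step 2: Compute the convergence rate.
r = 1 - 2/(kappa + 1) = 1 - 2*mu/(L + mu) = (L - mu)/(L + mu) = 126/154 = 0.8182


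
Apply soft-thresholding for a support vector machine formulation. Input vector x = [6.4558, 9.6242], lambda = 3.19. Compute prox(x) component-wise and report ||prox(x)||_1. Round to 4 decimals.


Soft-thresholding with lambda = 3.19:
prox(6.4558) = sign(6.4558)*max(|6.4558| - 3.19, 0) = 3.2658
prox(9.6242) = sign(9.6242)*max(|9.6242| - 3.19, 0) = 6.4342
prox(x) = [3.2658, 6.4342]
||prox(x)||_1 = 3.2658 + 6.4342 = 9.7


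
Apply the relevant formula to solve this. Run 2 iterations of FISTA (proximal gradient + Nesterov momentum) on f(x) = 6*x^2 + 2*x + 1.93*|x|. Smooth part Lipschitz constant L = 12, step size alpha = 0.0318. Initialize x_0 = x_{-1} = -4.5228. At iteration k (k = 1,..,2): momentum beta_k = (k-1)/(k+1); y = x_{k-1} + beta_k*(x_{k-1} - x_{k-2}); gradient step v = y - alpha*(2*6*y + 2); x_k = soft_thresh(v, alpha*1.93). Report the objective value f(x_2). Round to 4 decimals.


FISTA on f(x) = 6*x^2 + 2*x + 1.93*|x|
L = 12, alpha = 0.0318
Iteration 1: beta = 0.0, y = -4.5228 + 0.0*(-4.5228 + 4.5228) = -4.5228
  grad(y) = -52.2736, v = y - alpha*grad = -2.8605
  prox(v) = soft_thresh(-2.8605, 0.0614) = -2.7991
Iteration 2: beta = 0.3333, y = -2.7991 + 0.3333*(-2.7991 + 4.5228) = -2.2246
  grad(y) = -24.6948, v = y - alpha*grad = -1.4393
  prox(v) = soft_thresh(-1.4393, 0.0614) = -1.3779
f(x_2) = 6*(-1.3779)^2 + 2*(-1.3779) + 1.93*|-1.3779| = 11.2952


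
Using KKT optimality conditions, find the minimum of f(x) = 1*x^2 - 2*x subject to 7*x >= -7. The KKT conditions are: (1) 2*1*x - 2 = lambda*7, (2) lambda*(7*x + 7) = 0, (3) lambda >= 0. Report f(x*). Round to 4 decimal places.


Step 1: Try lambda = 0 (constraint inactive).
Stationarity: 2*1*x - 2 = 0
x* = 2/(2*1) = 1.0
Check constraint: 7*1.0 = 7.0 >= -7 -- satisfied.
Step 2: Compute optimal value.
f(x*) = 1*1.0^2 - 2*1.0 = -1.0


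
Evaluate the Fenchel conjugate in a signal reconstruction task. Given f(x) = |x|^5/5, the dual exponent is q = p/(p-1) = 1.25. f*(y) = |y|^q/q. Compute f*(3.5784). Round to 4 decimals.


The conjugate exponent q satisfies 1/p + 1/q = 1.
p = 5, so q = 5/(5 - 1) = 1.25
|y|^q = 3.5784^1.25 = 4.9217
f*(3.5784) = 4.9217 / 1.25 = 3.9373


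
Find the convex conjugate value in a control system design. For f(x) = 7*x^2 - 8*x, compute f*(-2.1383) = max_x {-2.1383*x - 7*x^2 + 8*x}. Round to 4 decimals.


f*(y) = sup_x {y*x - a*x^2 - b*x} = sup_x {(y-b)*x - a*x^2}
FOC: (y - b) - 2a*x = 0 => x* = (y - b)/(2a)
x* = (-2.1383 + 8)/(2*7) = 0.4187
f*(-2.1383) = (y-b)^2/(4a) = (-2.1383 + 8)^2/(4*7)
= 34.3595/28 = 1.2271


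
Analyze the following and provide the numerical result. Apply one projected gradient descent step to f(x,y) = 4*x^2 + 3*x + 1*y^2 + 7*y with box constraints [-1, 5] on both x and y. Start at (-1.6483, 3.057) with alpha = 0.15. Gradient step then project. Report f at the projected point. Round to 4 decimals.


Step 1: Compute gradient at (-1.6483, 3.057).
grad_x = 2*4*-1.6483 + 3 = -10.1864
grad_y = 2*1*3.057 + 7 = 13.114
Step 2: Gradient step.
x_raw = -1.6483 - 0.15*-10.1864 = -0.1203
y_raw = 3.057 - 0.15*13.114 = 1.0899
Step 3: Project onto [-1, 5].
x_proj = clip(-0.1203) = -0.1203
y_proj = clip(1.0899) = 1.0899
Step 4: Evaluate f.
f(-0.1203, 1.0899) = 8.5141


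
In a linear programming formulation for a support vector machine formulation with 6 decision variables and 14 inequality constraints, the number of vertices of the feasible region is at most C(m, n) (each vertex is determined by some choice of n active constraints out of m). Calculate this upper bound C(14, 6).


Each vertex corresponds to some choice of n active constraints out of m, so the number of vertices is at most C(m, n) = m! / (n!(m-n)!).
m = 14, n = 6
Numerator: 14 * 13 * 12 * 11 * 10 * 9
Denominator: 6! = 720
C(14, 6) = 3003


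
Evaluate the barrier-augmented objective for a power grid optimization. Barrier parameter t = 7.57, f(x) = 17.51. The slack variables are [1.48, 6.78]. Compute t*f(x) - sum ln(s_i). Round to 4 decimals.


Step 1: Compute log-barrier.
ln values: [0.392, 1.914]
phi = -(0.392 + 1.914) = -2.306
Step 2: Compute augmented objective.
t*f(x) = 7.57*17.51 = 132.5507
Total = 132.5507 - 2.306 = 130.2447


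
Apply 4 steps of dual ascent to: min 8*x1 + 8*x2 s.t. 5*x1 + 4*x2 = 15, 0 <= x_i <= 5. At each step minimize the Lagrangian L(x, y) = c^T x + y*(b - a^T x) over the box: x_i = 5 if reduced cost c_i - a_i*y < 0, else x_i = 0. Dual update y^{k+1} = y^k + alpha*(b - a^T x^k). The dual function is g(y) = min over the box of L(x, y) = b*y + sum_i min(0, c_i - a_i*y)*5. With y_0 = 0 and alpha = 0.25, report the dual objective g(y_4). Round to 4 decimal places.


Dual ascent for LP: min 8*x1 + 8*x2, 5*x1 + 4*x2 = 15, 0 <= x_i <= 5
Step 1: y^k = 0.0, reduced costs: (8.0, 8.0)
  x^k = (0.0, 0.0), subgradient = b - a^T x = 15.0
  y^{k+1} = 0.0 + 0.25*15.0 = 3.75
Step 2: y^k = 3.75, reduced costs: (-10.75, -7.0)
  x^k = (5.0, 5.0), subgradient = b - a^T x = -30.0
  y^{k+1} = 3.75 + 0.25*-30.0 = -3.75
Step 3: y^k = -3.75, reduced costs: (26.75, 23.0)
  x^k = (0.0, 0.0), subgradient = b - a^T x = 15.0
  y^{k+1} = -3.75 + 0.25*15.0 = 0.0
Step 4: y^k = 0.0, reduced costs: (8.0, 8.0)
  x^k = (0.0, 0.0), subgradient = b - a^T x = 15.0
  y^{k+1} = 0.0 + 0.25*15.0 = 3.75
Dual objective at y_4 = 3.75: reduced costs (-10.75, -7.0), box minimizer x = (5.0, 5.0)
g(y_4) = b*y + (c1 - a1*y)*x1 + (c2 - a2*y)*x2 = 15*3.75 + (-10.75)*5.0 + (-7.0)*5.0 = 56.25 - 53.75 - 35.0 = -32.5


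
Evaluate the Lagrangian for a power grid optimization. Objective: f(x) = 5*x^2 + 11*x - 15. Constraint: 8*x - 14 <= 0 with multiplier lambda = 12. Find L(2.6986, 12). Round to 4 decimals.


Step 1: Evaluate f(x).
f(2.6986) = 5*2.6986^2 + 11*2.6986 - 15 = 51.0968
Step 2: Evaluate g(x).
g(2.6986) = 8*2.6986 - 14 = 7.5888
Step 3: Compute Lagrangian.
L = 51.0968 + 12*7.5888 = 142.1624


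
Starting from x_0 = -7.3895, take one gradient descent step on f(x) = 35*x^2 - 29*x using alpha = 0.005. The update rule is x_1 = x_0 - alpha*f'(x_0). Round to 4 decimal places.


We compute the gradient at x_0 and apply the update.
f'(x) = 70*x - 29
f'(-7.3895) = 70*-7.3895 - 29 = -546.265
x_1 = -7.3895 - 0.005*-546.265 = -4.6582


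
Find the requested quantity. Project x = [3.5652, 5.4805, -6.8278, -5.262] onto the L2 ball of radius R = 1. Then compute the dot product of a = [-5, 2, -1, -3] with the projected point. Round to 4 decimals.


Step 1: Compute ||x|| (intermediates to 6 decimals).
||x|| = sqrt(3.5652^2 + 5.4805^2 + (-6.8278)^2 + (-5.262)^2) = 10.819151
Step 2: Project.
Since ||x|| > R, scale = R/||x|| = 1/10.819151 = 0.092429, proj(x) = scale * x
proj(x) = [0.329528, 0.506557, -0.631087, -0.486361]
Step 3: Dot product.
a^T * proj(x) = -5*0.329528 + 2*0.506557 - 1*(-0.631087) - 3*(-0.486361) = 1.4556


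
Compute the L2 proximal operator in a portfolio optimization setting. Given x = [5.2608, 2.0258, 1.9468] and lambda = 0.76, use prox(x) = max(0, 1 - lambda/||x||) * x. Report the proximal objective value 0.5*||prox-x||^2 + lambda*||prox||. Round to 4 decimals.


Step 1: Compute ||x||.
||x|| = 5.9641
Step 2: Compute scaling factor.
scale = max(0, 1 - 0.76/5.9641) = 0.8726
Step 3: prox(x) = [4.5904, 1.7677, 1.6987]
||prox(x)|| = 5.2041
Step 4: Proximal objective.
0.5*||prox-x||^2 = 0.2888
lambda*||prox|| = 3.9551
Total = 4.2439


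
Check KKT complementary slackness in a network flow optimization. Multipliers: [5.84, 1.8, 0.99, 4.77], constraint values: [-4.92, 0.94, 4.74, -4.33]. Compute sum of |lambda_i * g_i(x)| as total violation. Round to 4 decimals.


KKT complementary slackness check:
lambda_1 * g_1 = 5.84 * -4.92 = -28.7328
lambda_2 * g_2 = 1.8 * 0.94 = 1.692
lambda_3 * g_3 = 0.99 * 4.74 = 4.6926
lambda_4 * g_4 = 4.77 * -4.33 = -20.6541
Total violation = 28.7328 + 1.692 + 4.6926 + 20.6541 = 55.7715


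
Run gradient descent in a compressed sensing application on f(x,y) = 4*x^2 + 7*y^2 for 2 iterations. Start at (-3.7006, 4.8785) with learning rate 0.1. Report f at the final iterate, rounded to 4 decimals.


Gradient descent on f(x,y) = 4*x^2 + 7*y^2.
Starting point: (-3.7006, 4.8785), alpha = 0.1
Step 1: grad_x = 2*4*-3.7006 = -29.6048, grad_y = 2*7*4.8785 = 68.299
  x_1 = -3.7006 - 0.1*-29.6048 = -0.7401
  y_1 = 4.8785 - 0.1*68.299 = -1.9514
Step 2: grad_x = 2*4*-0.7401 = -5.921, grad_y = 2*7*-1.9514 = -27.3196
  x_2 = -0.7401 - 0.1*-5.921 = -0.148
  y_2 = -1.9514 - 0.1*-27.3196 = 0.7806
f(-0.148, 0.7806) = 4*(-0.148)^2 + 7*0.7806^2 = 4.3526


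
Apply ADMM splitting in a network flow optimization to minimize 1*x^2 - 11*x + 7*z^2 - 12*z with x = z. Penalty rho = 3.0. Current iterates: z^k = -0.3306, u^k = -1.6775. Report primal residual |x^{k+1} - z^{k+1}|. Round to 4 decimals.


ADMM iteration with rho = 3.0, z^k = -0.3306, u^k = -1.6775
Step 1: x-update.
Minimize 1*x^2 - 11*x + (3.0/2)*(x + 0.3306 - 1.6775)^2
FOC: (2*1 + 3.0)*x = 11 + 3.0*(-0.3306 + 1.6775)
x^{k+1} = 3.0081
Step 2: z-update.
Minimize 7*z^2 - 12*z + (3.0/2)*(3.0081 - z - 1.6775)^2
FOC: (2*7 + 3.0)*z = 12 + 3.0*(3.0081 - 1.6775)
z^{k+1} = 0.9407
Step 3: u-update.
u^{k+1} = -1.6775 + 3.0081 - 0.9407 = 0.3899
Step 4: Primal residual = |3.0081 - 0.9407| = 2.0674


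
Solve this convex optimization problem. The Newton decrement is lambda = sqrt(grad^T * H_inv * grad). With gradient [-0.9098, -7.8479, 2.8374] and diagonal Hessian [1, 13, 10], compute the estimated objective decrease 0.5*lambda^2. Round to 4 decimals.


Step 1: H is diagonal, so H^(-1) * g = [-0.9098, -0.6037, 0.2837].
Step 2: g^T H^(-1) g = sum_i g_i^2 / H_ii
  = (-0.9098)^2/1 + (-7.8479)^2/13 + (2.8374)^2/10
  = 0.8277 + 4.7377 + 0.8051 = 6.3705
Step 3: Objective decrease = 0.5 * g^T H^(-1) g = 3.1852


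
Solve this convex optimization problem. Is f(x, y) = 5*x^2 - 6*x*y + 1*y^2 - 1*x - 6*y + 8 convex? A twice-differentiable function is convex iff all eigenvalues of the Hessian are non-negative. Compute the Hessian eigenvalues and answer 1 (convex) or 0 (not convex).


The Hessian of f(x,y) = 5*x^2 - 6*x*y + 1*y^2 - 1*x - 6*y + 8 is:
H = [[10, -6], [-6, 2]]
Trace = 10 + 2 = 12
Determinant = 10*2 - (-6)^2 = -16
Discriminant = (12)^2 - 4*-16 = 208.0
Eigenvalues: lambda_1 = -1.2111, lambda_2 = 13.2111
The function is not convex.

0


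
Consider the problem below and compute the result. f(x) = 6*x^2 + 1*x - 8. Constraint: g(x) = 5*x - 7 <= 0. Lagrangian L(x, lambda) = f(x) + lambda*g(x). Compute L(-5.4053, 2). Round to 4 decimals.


Step 1: Evaluate f(x).
f(-5.4053) = 6*(-5.4053)^2 + 1*(-5.4053) - 8 = 161.8983
Step 2: Evaluate g(x).
g(-5.4053) = 5*-5.4053 - 7 = -34.0265
Step 3: Compute Lagrangian.
L = 161.8983 + 2*-34.0265 = 93.8453


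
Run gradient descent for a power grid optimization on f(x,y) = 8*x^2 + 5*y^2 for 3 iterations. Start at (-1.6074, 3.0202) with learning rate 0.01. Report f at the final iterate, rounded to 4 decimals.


Gradient descent on f(x,y) = 8*x^2 + 5*y^2.
Starting point: (-1.6074, 3.0202), alpha = 0.01
Step 1: grad_x = 2*8*-1.6074 = -25.7184, grad_y = 2*5*3.0202 = 30.202
  x_1 = -1.6074 - 0.01*-25.7184 = -1.3502
  y_1 = 3.0202 - 0.01*30.202 = 2.7182
Step 2: grad_x = 2*8*-1.3502 = -21.6035, grad_y = 2*5*2.7182 = 27.1818
  x_2 = -1.3502 - 0.01*-21.6035 = -1.1342
  y_2 = 2.7182 - 0.01*27.1818 = 2.4464
Step 3: grad_x = 2*8*-1.1342 = -18.1469, grad_y = 2*5*2.4464 = 24.4636
  x_3 = -1.1342 - 0.01*-18.1469 = -0.9527
  y_3 = 2.4464 - 0.01*24.4636 = 2.2017
f(-0.9527, 2.2017) = 8*(-0.9527)^2 + 5*2.2017^2 = 31.4993


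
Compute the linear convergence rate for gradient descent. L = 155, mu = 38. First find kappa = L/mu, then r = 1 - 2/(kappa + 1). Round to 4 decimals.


Step 1: Compute the condition number.
kappa = L/mu = 155/38 = 4.0789
Step 2: Compute the convergence rate.
r = 1 - 2/(kappa + 1) = 1 - 2*mu/(L + mu) = (L - mu)/(L + mu) = 117/193 = 0.6062


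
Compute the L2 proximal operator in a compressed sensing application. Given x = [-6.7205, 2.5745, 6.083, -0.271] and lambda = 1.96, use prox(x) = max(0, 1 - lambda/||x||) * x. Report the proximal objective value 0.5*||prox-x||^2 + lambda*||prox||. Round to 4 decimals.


Step 1: Compute ||x||.
||x|| = 9.4271
Step 2: Compute scaling factor.
scale = max(0, 1 - 1.96/9.4271) = 0.7921
Step 3: prox(x) = [-5.3232, 2.0392, 4.8183, -0.2147]
||prox(x)|| = 7.4671
Step 4: Proximal objective.
0.5*||prox-x||^2 = 1.9208
lambda*||prox|| = 14.6355
Total = 16.5562


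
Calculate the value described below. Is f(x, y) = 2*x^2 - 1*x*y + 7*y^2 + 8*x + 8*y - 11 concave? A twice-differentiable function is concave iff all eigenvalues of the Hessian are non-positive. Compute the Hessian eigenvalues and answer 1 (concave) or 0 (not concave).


The Hessian of f(x,y) = 2*x^2 - 1*x*y + 7*y^2 + 8*x + 8*y - 11 is:
H = [[4, -1], [-1, 14]]
Trace = 4 + 14 = 18
Determinant = 4*14 - (-1)^2 = 55
Discriminant = (18)^2 - 4*55 = 104.0
Eigenvalues: lambda_1 = 3.901, lambda_2 = 14.099
The function is not concave.

0


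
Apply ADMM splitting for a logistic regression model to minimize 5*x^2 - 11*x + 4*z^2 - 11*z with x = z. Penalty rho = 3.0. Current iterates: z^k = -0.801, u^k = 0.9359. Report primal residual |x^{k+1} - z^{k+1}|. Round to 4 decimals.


ADMM iteration with rho = 3.0, z^k = -0.801, u^k = 0.9359
Step 1: x-update.
Minimize 5*x^2 - 11*x + (3.0/2)*(x + 0.801 + 0.9359)^2
FOC: (2*5 + 3.0)*x = 11 + 3.0*(-0.801 - 0.9359)
x^{k+1} = 0.4453
Step 2: z-update.
Minimize 4*z^2 - 11*z + (3.0/2)*(0.4453 - z + 0.9359)^2
FOC: (2*4 + 3.0)*z = 11 + 3.0*(0.4453 + 0.9359)
z^{k+1} = 1.3767
Step 3: u-update.
u^{k+1} = 0.9359 + 0.4453 - 1.3767 = 0.0045
Step 4: Primal residual = |0.4453 - 1.3767| = 0.9314


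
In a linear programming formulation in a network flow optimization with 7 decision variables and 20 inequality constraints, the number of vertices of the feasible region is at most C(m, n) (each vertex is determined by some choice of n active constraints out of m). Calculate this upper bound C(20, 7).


Each vertex corresponds to some choice of n active constraints out of m, so the number of vertices is at most C(m, n) = m! / (n!(m-n)!).
m = 20, n = 7
Numerator: 20 * 19 * 18 * 17 * 16 * 15 * 14
Denominator: 7! = 5040
C(20, 7) = 77520


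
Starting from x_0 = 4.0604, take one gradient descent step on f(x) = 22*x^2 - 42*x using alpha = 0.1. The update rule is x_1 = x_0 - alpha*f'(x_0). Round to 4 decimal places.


We compute the gradient at x_0 and apply the update.
f'(x) = 44*x - 42
f'(4.0604) = 44*4.0604 - 42 = 136.6576
x_1 = 4.0604 - 0.1*136.6576 = -9.6054


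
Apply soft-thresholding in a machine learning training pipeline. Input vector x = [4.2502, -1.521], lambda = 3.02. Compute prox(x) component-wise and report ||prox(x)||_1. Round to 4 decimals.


Soft-thresholding with lambda = 3.02:
prox(4.2502) = sign(4.2502)*max(|4.2502| - 3.02, 0) = 1.2302
prox(-1.521) = sign(-1.521)*max(|-1.521| - 3.02, 0) = 0.0
prox(x) = [1.2302, 0.0]
||prox(x)||_1 = 1.2302 + 0.0 = 1.2302


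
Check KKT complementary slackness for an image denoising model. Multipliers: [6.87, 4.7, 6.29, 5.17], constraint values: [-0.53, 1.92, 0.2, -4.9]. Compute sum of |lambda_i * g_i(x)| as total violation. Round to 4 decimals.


KKT complementary slackness check:
lambda_1 * g_1 = 6.87 * -0.53 = -3.6411
lambda_2 * g_2 = 4.7 * 1.92 = 9.024
lambda_3 * g_3 = 6.29 * 0.2 = 1.258
lambda_4 * g_4 = 5.17 * -4.9 = -25.333
Total violation = 3.6411 + 9.024 + 1.258 + 25.333 = 39.2561


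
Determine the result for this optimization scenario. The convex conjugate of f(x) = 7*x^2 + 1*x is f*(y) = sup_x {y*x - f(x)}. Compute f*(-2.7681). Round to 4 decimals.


f*(y) = sup_x {y*x - a*x^2 - b*x} = sup_x {(y-b)*x - a*x^2}
FOC: (y - b) - 2a*x = 0 => x* = (y - b)/(2a)
x* = (-2.7681 - 1)/(2*7) = -0.2692
f*(-2.7681) = (y-b)^2/(4a) = (-2.7681 - 1)^2/(4*7)
= 14.1986/28 = 0.5071


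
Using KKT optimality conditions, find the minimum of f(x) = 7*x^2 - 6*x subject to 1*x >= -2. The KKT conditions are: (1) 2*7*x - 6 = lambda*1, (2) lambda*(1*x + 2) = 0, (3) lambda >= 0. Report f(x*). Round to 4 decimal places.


Step 1: Try lambda = 0 (constraint inactive).
Stationarity: 2*7*x - 6 = 0
x* = 6/(2*7) = 3/7 = 0.4286 (rounded; the exact value 3/7 is used below)
Check constraint: 1*0.4286 = 0.4286 >= -2 -- satisfied.
Step 2: Compute optimal value.
f(x*) = 7*(3/7)^2 - 6*(3/7) = -1.2857


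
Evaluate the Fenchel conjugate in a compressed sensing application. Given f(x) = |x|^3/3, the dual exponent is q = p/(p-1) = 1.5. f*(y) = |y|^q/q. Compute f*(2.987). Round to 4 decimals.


The conjugate exponent q satisfies 1/p + 1/q = 1.
p = 3, so q = 3/(3 - 1) = 1.5
|y|^q = 2.987^1.5 = 5.1624
f*(2.987) = 5.1624 / 1.5 = 3.4416


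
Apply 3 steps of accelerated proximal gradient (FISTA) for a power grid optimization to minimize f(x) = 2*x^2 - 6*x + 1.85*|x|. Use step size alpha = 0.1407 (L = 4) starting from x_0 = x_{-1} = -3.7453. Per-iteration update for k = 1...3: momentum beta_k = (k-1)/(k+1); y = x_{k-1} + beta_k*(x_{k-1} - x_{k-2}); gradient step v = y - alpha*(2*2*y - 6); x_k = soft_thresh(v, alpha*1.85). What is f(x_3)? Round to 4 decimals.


FISTA on f(x) = 2*x^2 - 6*x + 1.85*|x|
L = 4, alpha = 0.1407
Iteration 1: beta = 0.0, y = -3.7453 + 0.0*(-3.7453 + 3.7453) = -3.7453
  grad(y) = -20.9812, v = y - alpha*grad = -0.7932
  prox(v) = soft_thresh(-0.7932, 0.2603) = -0.533
Iteration 2: beta = 0.3333, y = -0.533 + 0.3333*(-0.533 + 3.7453) = 0.5378
  grad(y) = -3.8487, v = y - alpha*grad = 1.0793
  prox(v) = soft_thresh(1.0793, 0.2603) = 0.819
Iteration 3: beta = 0.5, y = 0.819 + 0.5*(0.819 + 0.533) = 1.495
  grad(y) = -0.0198, v = y - alpha*grad = 1.4978
  prox(v) = soft_thresh(1.4978, 0.2603) = 1.2375
f(x_3) = 2*1.2375^2 - 6*1.2375 + 1.85*|1.2375| = -2.0728


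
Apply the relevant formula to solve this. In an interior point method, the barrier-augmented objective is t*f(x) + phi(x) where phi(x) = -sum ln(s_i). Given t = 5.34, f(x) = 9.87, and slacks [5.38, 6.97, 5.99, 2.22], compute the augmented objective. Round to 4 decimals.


Step 1: Compute log-barrier.
ln values: [1.6827, 1.9416, 1.7901, 0.7975]
phi = -(1.6827 + 1.9416 + 1.7901 + 0.7975) = -6.2119
Step 2: Compute augmented objective.
t*f(x) = 5.34*9.87 = 52.7058
Total = 52.7058 - 6.2119 = 46.4939


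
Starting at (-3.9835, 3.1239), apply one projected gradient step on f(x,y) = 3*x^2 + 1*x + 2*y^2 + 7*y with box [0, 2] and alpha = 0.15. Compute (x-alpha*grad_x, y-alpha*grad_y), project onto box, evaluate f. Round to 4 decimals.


Step 1: Compute gradient at (-3.9835, 3.1239).
grad_x = 2*3*-3.9835 + 1 = -22.901
grad_y = 2*2*3.1239 + 7 = 19.4956
Step 2: Gradient step.
x_raw = -3.9835 - 0.15*-22.901 = -0.5484
y_raw = 3.1239 - 0.15*19.4956 = 0.1996
Step 3: Project onto [0, 2].
x_proj = clip(-0.5484) = 0.0
y_proj = clip(0.1996) = 0.1996
Step 4: Evaluate f.
f(0.0, 0.1996) = 1.4766


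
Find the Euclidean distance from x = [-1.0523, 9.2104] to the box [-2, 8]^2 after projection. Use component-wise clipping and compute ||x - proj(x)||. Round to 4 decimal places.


Project each component onto [-2, 8].
clip(-1.0523) = -1.0523, clip(9.2104) = 8.0
Projection = [-1.0523, 8.0]
Squared diffs: [0.0, 1.4651]
Distance = sqrt(1.4651) = 1.2104


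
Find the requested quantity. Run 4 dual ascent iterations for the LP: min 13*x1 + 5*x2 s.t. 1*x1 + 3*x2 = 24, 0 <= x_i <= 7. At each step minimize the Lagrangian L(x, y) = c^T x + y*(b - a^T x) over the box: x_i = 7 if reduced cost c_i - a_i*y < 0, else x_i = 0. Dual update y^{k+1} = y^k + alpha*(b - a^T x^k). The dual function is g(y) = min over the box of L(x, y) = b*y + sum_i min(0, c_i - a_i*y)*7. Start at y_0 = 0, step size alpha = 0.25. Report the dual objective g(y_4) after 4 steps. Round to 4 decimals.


Dual ascent for LP: min 13*x1 + 5*x2, 1*x1 + 3*x2 = 24, 0 <= x_i <= 7
Step 1: y^k = 0.0, reduced costs: (13.0, 5.0)
  x^k = (0.0, 0.0), subgradient = b - a^T x = 24.0
  y^{k+1} = 0.0 + 0.25*24.0 = 6.0
Step 2: y^k = 6.0, reduced costs: (7.0, -13.0)
  x^k = (0.0, 7.0), subgradient = b - a^T x = 3.0
  y^{k+1} = 6.0 + 0.25*3.0 = 6.75
Step 3: y^k = 6.75, reduced costs: (6.25, -15.25)
  x^k = (0.0, 7.0), subgradient = b - a^T x = 3.0
  y^{k+1} = 6.75 + 0.25*3.0 = 7.5
Step 4: y^k = 7.5, reduced costs: (5.5, -17.5)
  x^k = (0.0, 7.0), subgradient = b - a^T x = 3.0
  y^{k+1} = 7.5 + 0.25*3.0 = 8.25
Dual objective at y_4 = 8.25: reduced costs (4.75, -19.75), box minimizer x = (0.0, 7.0)
g(y_4) = b*y + (c1 - a1*y)*x1 + (c2 - a2*y)*x2 = 24*8.25 + 4.75*0.0 + (-19.75)*7.0 = 198.0 + 0.0 - 138.25 = 59.75


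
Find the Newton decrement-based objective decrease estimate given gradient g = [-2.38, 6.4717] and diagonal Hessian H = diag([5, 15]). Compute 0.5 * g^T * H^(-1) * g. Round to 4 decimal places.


Step 1: H is diagonal, so H^(-1) * g = [-0.476, 0.4314].
Step 2: g^T H^(-1) g = sum_i g_i^2 / H_ii
  = (-2.38)^2/5 + (6.4717)^2/15
  = 1.1329 + 2.7922 = 3.9251
Step 3: Objective decrease = 0.5 * g^T H^(-1) g = 1.9625


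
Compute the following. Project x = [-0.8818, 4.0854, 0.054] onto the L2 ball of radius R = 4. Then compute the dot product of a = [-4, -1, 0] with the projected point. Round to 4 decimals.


Step 1: Compute ||x|| (intermediates to 6 decimals).
||x|| = sqrt((-0.8818)^2 + 4.0854^2 + 0.054^2) = 4.17983
Step 2: Project.
Since ||x|| > R, scale = R/||x|| = 4/4.17983 = 0.956977, proj(x) = scale * x
proj(x) = [-0.843862, 3.909634, 0.051677]
Step 3: Dot product.
a^T * proj(x) = -4*(-0.843862) - 1*3.909634 + 0*0.051677 = -0.5342


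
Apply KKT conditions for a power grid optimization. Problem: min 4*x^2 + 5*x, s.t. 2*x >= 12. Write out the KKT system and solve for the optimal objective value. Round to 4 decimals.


Step 1: Try lambda = 0 (constraint inactive).
x_unc = -5/(2*4) = -0.625
Check: 2*-0.625 = -1.25 < 12 -- violated!
Step 2: Constraint must be active: 2*x = 12
x* = 12/2 = 6.0
lambda = (2*4*6.0 + 5)/2 = 26.5
Step 3: Compute optimal value.
f(x*) = 4*6.0^2 + 5*6.0 = 174.0


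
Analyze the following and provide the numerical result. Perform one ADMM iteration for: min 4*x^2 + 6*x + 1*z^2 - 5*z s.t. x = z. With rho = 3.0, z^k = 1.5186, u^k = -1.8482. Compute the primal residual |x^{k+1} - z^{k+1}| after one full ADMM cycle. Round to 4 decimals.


ADMM iteration with rho = 3.0, z^k = 1.5186, u^k = -1.8482
Step 1: x-update.
Minimize 4*x^2 + 6*x + (3.0/2)*(x - 1.5186 - 1.8482)^2
FOC: (2*4 + 3.0)*x = -6 + 3.0*(1.5186 + 1.8482)
x^{k+1} = 0.3728
Step 2: z-update.
Minimize 1*z^2 - 5*z + (3.0/2)*(0.3728 - z - 1.8482)^2
FOC: (2*1 + 3.0)*z = 5 + 3.0*(0.3728 - 1.8482)
z^{k+1} = 0.1147
Step 3: u-update.
u^{k+1} = -1.8482 + 0.3728 - 0.1147 = -1.5902
Step 4: Primal residual = |0.3728 - 0.1147| = 0.258


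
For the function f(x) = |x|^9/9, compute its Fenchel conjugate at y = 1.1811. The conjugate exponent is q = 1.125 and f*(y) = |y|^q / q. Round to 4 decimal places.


The conjugate exponent q satisfies 1/p + 1/q = 1.
p = 9, so q = 9/(9 - 1) = 1.125
|y|^q = 1.1811^1.125 = 1.2059
f*(1.1811) = 1.2059 / 1.125 = 1.0719


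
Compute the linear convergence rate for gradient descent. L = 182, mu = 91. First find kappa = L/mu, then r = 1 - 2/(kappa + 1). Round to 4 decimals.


Step 1: Compute the condition number.
kappa = L/mu = 182/91 = 2.0
Step 2: Compute the convergence rate.
r = 1 - 2/(kappa + 1) = 1 - 2*mu/(L + mu) = (L - mu)/(L + mu) = 91/273 = 0.3333


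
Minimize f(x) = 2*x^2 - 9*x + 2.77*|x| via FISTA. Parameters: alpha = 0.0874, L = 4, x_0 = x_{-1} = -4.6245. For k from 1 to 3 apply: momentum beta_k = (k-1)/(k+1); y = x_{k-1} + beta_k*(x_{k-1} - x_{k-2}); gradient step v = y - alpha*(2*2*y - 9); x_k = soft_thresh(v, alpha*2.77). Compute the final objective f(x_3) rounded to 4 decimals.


FISTA on f(x) = 2*x^2 - 9*x + 2.77*|x|
L = 4, alpha = 0.0874
Iteration 1: beta = 0.0, y = -4.6245 + 0.0*(-4.6245 + 4.6245) = -4.6245
  grad(y) = -27.498, v = y - alpha*grad = -2.2212
  prox(v) = soft_thresh(-2.2212, 0.2421) = -1.9791
Iteration 2: beta = 0.3333, y = -1.9791 + 0.3333*(-1.9791 + 4.6245) = -1.0973
  grad(y) = -13.3891, v = y - alpha*grad = 0.0729
  prox(v) = soft_thresh(0.0729, 0.2421) = 0.0
Iteration 3: beta = 0.5, y = 0.0 + 0.5*(0.0 + 1.9791) = 0.9895
  grad(y) = -5.0418, v = y - alpha*grad = 1.4302
  prox(v) = soft_thresh(1.4302, 0.2421) = 1.1881
f(x_3) = 2*1.1881^2 - 9*1.1881 + 2.77*|1.1881| = -4.5787


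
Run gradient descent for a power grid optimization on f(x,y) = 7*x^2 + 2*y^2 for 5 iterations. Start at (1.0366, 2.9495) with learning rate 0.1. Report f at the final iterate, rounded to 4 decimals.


Gradient descent on f(x,y) = 7*x^2 + 2*y^2.
Starting point: (1.0366, 2.9495), alpha = 0.1
Step 1: grad_x = 2*7*1.0366 = 14.5124, grad_y = 2*2*2.9495 = 11.798
  x_1 = 1.0366 - 0.1*14.5124 = -0.4146
  y_1 = 2.9495 - 0.1*11.798 = 1.7697
Step 2: grad_x = 2*7*-0.4146 = -5.805, grad_y = 2*2*1.7697 = 7.0788
  x_2 = -0.4146 - 0.1*-5.805 = 0.1659
  y_2 = 1.7697 - 0.1*7.0788 = 1.0618
Step 3: grad_x = 2*7*0.1659 = 2.322, grad_y = 2*2*1.0618 = 4.2473
  x_3 = 0.1659 - 0.1*2.322 = -0.0663
  y_3 = 1.0618 - 0.1*4.2473 = 0.6371
Step 4: grad_x = 2*7*-0.0663 = -0.9288, grad_y = 2*2*0.6371 = 2.5484
  x_4 = -0.0663 - 0.1*-0.9288 = 0.0265
  y_4 = 0.6371 - 0.1*2.5484 = 0.3823
Step 5: grad_x = 2*7*0.0265 = 0.3715, grad_y = 2*2*0.3823 = 1.529
  x_5 = 0.0265 - 0.1*0.3715 = -0.0106
  y_5 = 0.3823 - 0.1*1.529 = 0.2294
f(-0.0106, 0.2294) = 7*(-0.0106)^2 + 2*0.2294^2 = 0.106


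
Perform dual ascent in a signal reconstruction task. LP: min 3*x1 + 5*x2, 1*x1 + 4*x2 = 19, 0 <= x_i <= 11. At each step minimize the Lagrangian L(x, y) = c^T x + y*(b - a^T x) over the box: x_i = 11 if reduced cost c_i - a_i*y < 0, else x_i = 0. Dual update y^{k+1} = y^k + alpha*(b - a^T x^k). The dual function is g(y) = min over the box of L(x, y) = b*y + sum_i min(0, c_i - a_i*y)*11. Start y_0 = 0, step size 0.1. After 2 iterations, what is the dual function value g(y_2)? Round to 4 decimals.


Dual ascent for LP: min 3*x1 + 5*x2, 1*x1 + 4*x2 = 19, 0 <= x_i <= 11
Step 1: y^k = 0.0, reduced costs: (3.0, 5.0)
  x^k = (0.0, 0.0), subgradient = b - a^T x = 19.0
  y^{k+1} = 0.0 + 0.1*19.0 = 1.9
Step 2: y^k = 1.9, reduced costs: (1.1, -2.6)
  x^k = (0.0, 11.0), subgradient = b - a^T x = -25.0
  y^{k+1} = 1.9 + 0.1*-25.0 = -0.6
Dual objective at y_2 = -0.6: reduced costs (3.6, 7.4), box minimizer x = (0.0, 0.0)
g(y_2) = b*y + (c1 - a1*y)*x1 + (c2 - a2*y)*x2 = 19*(-0.6) + 3.6*0.0 + 7.4*0.0 = -11.4 + 0.0 + 0.0 = -11.4


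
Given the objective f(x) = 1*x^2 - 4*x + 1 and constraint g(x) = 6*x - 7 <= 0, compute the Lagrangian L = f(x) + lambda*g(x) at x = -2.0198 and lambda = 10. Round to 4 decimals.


Step 1: Evaluate f(x).
f(-2.0198) = 1*(-2.0198)^2 - 4*(-2.0198) + 1 = 13.1588
Step 2: Evaluate g(x).
g(-2.0198) = 6*-2.0198 - 7 = -19.1188
Step 3: Compute Lagrangian.
L = 13.1588 + 10*-19.1188 = -178.0292


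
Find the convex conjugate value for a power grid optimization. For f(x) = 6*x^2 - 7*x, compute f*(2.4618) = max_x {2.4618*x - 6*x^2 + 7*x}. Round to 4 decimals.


f*(y) = sup_x {y*x - a*x^2 - b*x} = sup_x {(y-b)*x - a*x^2}
FOC: (y - b) - 2a*x = 0 => x* = (y - b)/(2a)
x* = (2.4618 + 7)/(2*6) = 0.7885
f*(2.4618) = (y-b)^2/(4a) = (2.4618 + 7)^2/(4*6)
= 89.5257/24 = 3.7302


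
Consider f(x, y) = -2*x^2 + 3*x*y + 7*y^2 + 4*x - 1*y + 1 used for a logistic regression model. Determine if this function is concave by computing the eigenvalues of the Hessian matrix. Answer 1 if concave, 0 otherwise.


The Hessian of f(x,y) = -2*x^2 + 3*x*y + 7*y^2 + 4*x - 1*y + 1 is:
H = [[-4, 3], [3, 14]]
Trace = -4 + 14 = 10
Determinant = -4*14 - (3)^2 = -65
Discriminant = (10)^2 - 4*-65 = 360.0
Eigenvalues: lambda_1 = -4.4868, lambda_2 = 14.4868
The function is not concave.

0


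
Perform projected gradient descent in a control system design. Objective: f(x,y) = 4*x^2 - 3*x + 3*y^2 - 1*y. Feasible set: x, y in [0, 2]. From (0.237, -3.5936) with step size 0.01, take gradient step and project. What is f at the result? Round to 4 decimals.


Step 1: Compute gradient at (0.237, -3.5936).
grad_x = 2*4*0.237 - 3 = -1.104
grad_y = 2*3*-3.5936 - 1 = -22.5616
Step 2: Gradient step.
x_raw = 0.237 - 0.01*-1.104 = 0.248
y_raw = -3.5936 - 0.01*-22.5616 = -3.368
Step 3: Project onto [0, 2].
x_proj = clip(0.248) = 0.248
y_proj = clip(-3.368) = 0.0
Step 4: Evaluate f.
f(0.248, 0.0) = -0.498


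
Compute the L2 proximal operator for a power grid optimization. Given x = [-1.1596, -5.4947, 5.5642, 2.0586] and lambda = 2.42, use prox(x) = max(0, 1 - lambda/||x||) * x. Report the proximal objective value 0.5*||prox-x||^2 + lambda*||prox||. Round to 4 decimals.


Step 1: Compute ||x||.
||x|| = 8.1691
Step 2: Compute scaling factor.
scale = max(0, 1 - 2.42/8.1691) = 0.7038
Step 3: prox(x) = [-0.8161, -3.867, 3.9159, 1.4488]
||prox(x)|| = 5.7491
Step 4: Proximal objective.
0.5*||prox-x||^2 = 2.9282
lambda*||prox|| = 13.9128
Total = 16.8411


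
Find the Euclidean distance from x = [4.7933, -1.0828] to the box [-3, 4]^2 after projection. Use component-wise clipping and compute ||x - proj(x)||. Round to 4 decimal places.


Project each component onto [-3, 4].
clip(4.7933) = 4.0, clip(-1.0828) = -1.0828
Projection = [4.0, -1.0828]
Squared diffs: [0.6293, 0.0]
Distance = sqrt(0.6293) = 0.7933


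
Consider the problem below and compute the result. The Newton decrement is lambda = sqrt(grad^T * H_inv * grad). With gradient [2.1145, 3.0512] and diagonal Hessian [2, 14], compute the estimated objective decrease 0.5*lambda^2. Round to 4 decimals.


Step 1: H is diagonal, so H^(-1) * g = [1.0573, 0.2179].
Step 2: g^T H^(-1) g = sum_i g_i^2 / H_ii
  = (2.1145)^2/2 + (3.0512)^2/14
  = 2.2356 + 0.665 = 2.9005
Step 3: Objective decrease = 0.5 * g^T H^(-1) g = 1.4503


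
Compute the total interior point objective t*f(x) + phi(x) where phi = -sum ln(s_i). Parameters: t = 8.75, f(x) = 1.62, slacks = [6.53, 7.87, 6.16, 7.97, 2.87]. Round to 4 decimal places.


Step 1: Compute log-barrier.
ln values: [1.8764, 2.0631, 1.8181, 2.0757, 1.0543]
phi = -(1.8764 + 2.0631 + 1.8181 + 2.0757 + 1.0543) = -8.8875
Step 2: Compute augmented objective.
t*f(x) = 8.75*1.62 = 14.175
Total = 14.175 - 8.8875 = 5.2875


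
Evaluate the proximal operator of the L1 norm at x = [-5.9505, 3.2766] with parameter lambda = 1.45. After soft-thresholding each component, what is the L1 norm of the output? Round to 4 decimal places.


Soft-thresholding with lambda = 1.45:
prox(-5.9505) = sign(-5.9505)*max(|-5.9505| - 1.45, 0) = -4.5005
prox(3.2766) = sign(3.2766)*max(|3.2766| - 1.45, 0) = 1.8266
prox(x) = [-4.5005, 1.8266]
||prox(x)||_1 = 4.5005 + 1.8266 = 6.3271


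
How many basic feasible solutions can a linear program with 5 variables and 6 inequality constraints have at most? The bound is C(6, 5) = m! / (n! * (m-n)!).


Each vertex corresponds to some choice of n active constraints out of m, so the number of vertices is at most C(m, n) = m! / (n!(m-n)!).
m = 6, n = 5
Numerator: 6 * 5 * 4 * 3 * 2
Denominator: 5! = 120
C(6, 5) = 6


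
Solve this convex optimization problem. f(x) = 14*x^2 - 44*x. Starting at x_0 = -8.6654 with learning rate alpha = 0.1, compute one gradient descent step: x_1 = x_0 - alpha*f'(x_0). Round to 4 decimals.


We compute the gradient at x_0 and apply the update.
f'(x) = 28*x - 44
f'(-8.6654) = 28*-8.6654 - 44 = -286.6312
x_1 = -8.6654 - 0.1*-286.6312 = 19.9977


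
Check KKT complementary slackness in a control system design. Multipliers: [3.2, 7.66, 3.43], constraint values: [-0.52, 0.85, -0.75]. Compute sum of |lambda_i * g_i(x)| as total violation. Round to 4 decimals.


KKT complementary slackness check:
lambda_1 * g_1 = 3.2 * -0.52 = -1.664
lambda_2 * g_2 = 7.66 * 0.85 = 6.511
lambda_3 * g_3 = 3.43 * -0.75 = -2.5725
Total violation = 1.664 + 6.511 + 2.5725 = 10.7475


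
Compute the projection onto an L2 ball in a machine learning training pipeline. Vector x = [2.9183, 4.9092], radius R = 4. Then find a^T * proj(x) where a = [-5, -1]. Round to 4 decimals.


Step 1: Compute ||x|| (intermediates to 6 decimals).
||x|| = sqrt(2.9183^2 + 4.9092^2) = 5.711105
Step 2: Project.
Since ||x|| > R, scale = R/||x|| = 4/5.711105 = 0.70039, proj(x) = scale * x
proj(x) = [2.043948, 3.438355]
Step 3: Dot product.
a^T * proj(x) = -5*2.043948 - 1*3.438355 = -13.6581


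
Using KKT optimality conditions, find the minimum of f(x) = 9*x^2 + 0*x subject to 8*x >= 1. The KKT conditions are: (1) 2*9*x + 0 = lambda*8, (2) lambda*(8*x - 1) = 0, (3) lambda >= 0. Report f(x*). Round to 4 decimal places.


Step 1: Try lambda = 0 (constraint inactive).
x_unc = 0/(2*9) = 0.0
Check: 8*0.0 = 0.0 < 1 -- violated!
Step 2: Constraint must be active: 8*x = 1
x* = 1/8 = 0.125
lambda = (2*9*0.125 + 0)/8 = 0.2813
Step 3: Compute optimal value.
f(x*) = 9*0.125^2 + 0*0.125 = 0.1406


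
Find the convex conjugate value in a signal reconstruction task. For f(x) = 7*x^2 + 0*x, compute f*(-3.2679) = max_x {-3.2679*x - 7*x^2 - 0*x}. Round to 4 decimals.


f*(y) = sup_x {y*x - a*x^2 - b*x} = sup_x {(y-b)*x - a*x^2}
FOC: (y - b) - 2a*x = 0 => x* = (y - b)/(2a)
x* = (-3.2679 - 0)/(2*7) = -0.2334
f*(-3.2679) = (y-b)^2/(4a) = (-3.2679 - 0)^2/(4*7)
= 10.6792/28 = 0.3814


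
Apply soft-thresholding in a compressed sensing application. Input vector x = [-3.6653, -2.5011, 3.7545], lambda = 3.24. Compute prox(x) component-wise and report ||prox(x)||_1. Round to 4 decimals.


Soft-thresholding with lambda = 3.24:
prox(-3.6653) = sign(-3.6653)*max(|-3.6653| - 3.24, 0) = -0.4253
prox(-2.5011) = sign(-2.5011)*max(|-2.5011| - 3.24, 0) = 0.0
prox(3.7545) = sign(3.7545)*max(|3.7545| - 3.24, 0) = 0.5145
prox(x) = [-0.4253, 0.0, 0.5145]
||prox(x)||_1 = 0.4253 + 0.0 + 0.5145 = 0.9398
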